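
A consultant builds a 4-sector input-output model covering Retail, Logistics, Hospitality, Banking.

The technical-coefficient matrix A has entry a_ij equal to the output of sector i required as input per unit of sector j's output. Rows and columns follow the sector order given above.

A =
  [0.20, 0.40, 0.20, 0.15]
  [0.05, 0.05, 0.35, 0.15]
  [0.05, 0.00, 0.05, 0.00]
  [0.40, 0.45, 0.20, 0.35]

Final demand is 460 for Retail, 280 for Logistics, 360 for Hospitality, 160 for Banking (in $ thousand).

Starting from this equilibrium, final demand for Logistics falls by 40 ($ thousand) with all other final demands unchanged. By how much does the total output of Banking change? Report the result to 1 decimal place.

Δx_4 = -63.2

I − A =
  [   0.80    -0.40    -0.20    -0.15]
  [  -0.05     0.95    -0.35    -0.15]
  [  -0.05     0.00     0.95     0.00]
  [  -0.40    -0.45    -0.20     0.65]
Compute the cofactors C_ij = (−1)^(i+j)·(3×3 minor ij) of I−A; the adjugate is their transpose:
adj(I−A) = Cᵀ =
  [ 0.522500   0.311125   0.265125   0.192375]
  [ 0.100750   0.429000   0.205000   0.122250]
  [ 0.027500   0.016375   0.342625   0.010125]
  [ 0.399750   0.493500   0.410500   0.686500]
det(I−A) = Σ_j (I−A)_1j·C_1j = (0.80)(0.522500) + (-0.40)(0.100750) + (-0.20)(0.027500) + (-0.15)(0.399750) = 0.3122375
(I − A)⁻¹ = adj(I−A) / det(I−A) ≈
  [   1.6734     0.9964     0.8491     0.6161]
  [   0.3227     1.3740     0.6566     0.3915]
  [   0.0881     0.0524     1.0973     0.0324]
  [   1.2803     1.5805     1.3147     2.1986]
Δx = (I − A)⁻¹ Δd with Δd having -40 in the Logistics component and 0 elsewhere.
So Δx_4 = L_42 · (-40), where L_42 = adj(I−A)_42 / det(I−A) = 0.493500 / 0.3122375.
Δx_4 = 0.493500 × (-40) / 0.3122375 = -19.74 / 0.3122375 ≈ -63.2.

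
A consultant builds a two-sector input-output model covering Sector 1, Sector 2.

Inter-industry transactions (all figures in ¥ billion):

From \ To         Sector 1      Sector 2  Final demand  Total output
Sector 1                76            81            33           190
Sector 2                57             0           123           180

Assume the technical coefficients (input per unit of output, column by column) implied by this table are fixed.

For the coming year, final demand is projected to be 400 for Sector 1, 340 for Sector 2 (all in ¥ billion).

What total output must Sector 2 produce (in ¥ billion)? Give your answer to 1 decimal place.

Technical coefficients a_ij = z_ij / X_j:
  a_11 = 76/190 = 0.40, a_21 = 57/190 = 0.30
  a_12 = 81/180 = 0.45, a_22 = 0/180 = 0.00
I − A =
  [   0.60    -0.45]
  [  -0.30     1.00]
det(I−A) = (0.60)(1.00) − (-0.45)(-0.30) = 0.4650
adj(I−A) = [[1.00, 0.45], [0.30, 0.60]]
(I − A)⁻¹ = adj(I−A) / det(I−A) ≈
  [   2.1505     0.9677]
  [   0.6452     1.2903]
x = (I − A)⁻¹ d = adj(I−A)·d / det(I−A), with det(I−A) = 0.4650:
  x_1 = (1.00·400 + 0.45·340) / 0.4650 = 553.00 / 0.4650 ≈ 1189.2
  x_2 = (0.30·400 + 0.60·340) / 0.4650 = 324.00 / 0.4650 ≈ 696.8

x_2 = 696.8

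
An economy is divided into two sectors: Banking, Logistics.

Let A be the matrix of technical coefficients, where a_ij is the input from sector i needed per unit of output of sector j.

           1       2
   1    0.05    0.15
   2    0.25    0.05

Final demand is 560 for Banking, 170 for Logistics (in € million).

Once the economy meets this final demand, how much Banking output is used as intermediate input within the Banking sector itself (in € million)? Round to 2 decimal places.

I − A =
  [   0.95    -0.15]
  [  -0.25     0.95]
det(I−A) = (0.95)(0.95) − (-0.15)(-0.25) = 0.8650
adj(I−A) = [[0.95, 0.15], [0.25, 0.95]]
(I − A)⁻¹ = adj(I−A) / det(I−A) ≈
  [   1.0983     0.1734]
  [   0.2890     1.0983]
First solve x = (I − A)⁻¹ d = adj(I−A)·d / det(I−A); in particular x_1 = (0.95·560 + 0.15·170) / 0.8650 = 557.50 / 0.8650 ≈ 644.5087.
Intermediate flow from 1 to 1: z_11 = a_11 · x_1 = 0.05 × 557.50 / 0.8650 = 27.875 / 0.8650 ≈ 32.23.

z_11 = 32.23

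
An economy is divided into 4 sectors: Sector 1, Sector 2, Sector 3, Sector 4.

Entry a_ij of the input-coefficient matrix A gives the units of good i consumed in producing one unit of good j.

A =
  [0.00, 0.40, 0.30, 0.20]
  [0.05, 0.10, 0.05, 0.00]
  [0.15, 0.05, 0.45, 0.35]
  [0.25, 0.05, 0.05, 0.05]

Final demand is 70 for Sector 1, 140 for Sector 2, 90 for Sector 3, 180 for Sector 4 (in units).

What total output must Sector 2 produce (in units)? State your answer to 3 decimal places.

x_2 = 202.477

I − A =
  [   1.00    -0.40    -0.30    -0.20]
  [  -0.05     0.90    -0.05     0.00]
  [  -0.15    -0.05     0.55    -0.35]
  [  -0.25    -0.05    -0.05     0.95]
Compute the cofactors C_ij = (−1)^(i+j)·(3×3 minor ij) of I−A; the adjugate is their transpose:
adj(I−A) = Cᵀ =
  [ 0.45125   0.22750   0.28500   0.20000]
  [ 0.03675   0.40700   0.05975   0.02975]
  [ 0.21025   0.15600   0.79050   0.33550]
  [ 0.13175   0.08950   0.11975   0.43725]
det(I−A) = Σ_j (I−A)_1j·C_1j = (1.00)(0.45125) + (-0.40)(0.03675) + (-0.30)(0.21025) + (-0.20)(0.13175) = 0.347125
(I − A)⁻¹ = adj(I−A) / det(I−A) ≈
  [   1.3000     0.6554     0.8210     0.5762]
  [   0.1059     1.1725     0.1721     0.0857]
  [   0.6057     0.4494     2.2773     0.9665]
  [   0.3795     0.2578     0.3450     1.2596]
x = (I − A)⁻¹ d = adj(I−A)·d / det(I−A), with det(I−A) = 0.347125:
  x_1 = (0.45125·70 + 0.22750·140 + 0.28500·90 + 0.20000·180) / 0.347125 = 125.0875 / 0.347125 ≈ 360.353
  x_2 = (0.03675·70 + 0.40700·140 + 0.05975·90 + 0.02975·180) / 0.347125 = 70.285 / 0.347125 ≈ 202.477
  x_3 = (0.21025·70 + 0.15600·140 + 0.79050·90 + 0.33550·180) / 0.347125 = 168.0925 / 0.347125 ≈ 484.242
  x_4 = (0.13175·70 + 0.08950·140 + 0.11975·90 + 0.43725·180) / 0.347125 = 111.235 / 0.347125 ≈ 320.447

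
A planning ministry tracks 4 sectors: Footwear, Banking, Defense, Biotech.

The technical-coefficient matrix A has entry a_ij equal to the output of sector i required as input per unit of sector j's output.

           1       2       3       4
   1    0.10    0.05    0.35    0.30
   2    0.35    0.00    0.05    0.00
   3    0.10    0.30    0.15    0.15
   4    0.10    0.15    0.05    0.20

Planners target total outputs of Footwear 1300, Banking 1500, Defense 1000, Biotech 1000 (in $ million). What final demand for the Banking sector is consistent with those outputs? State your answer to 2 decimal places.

d_2 = 995.00

I − A =
  [   0.90    -0.05    -0.35    -0.30]
  [  -0.35     1.00    -0.05     0.00]
  [  -0.10    -0.30     0.85    -0.15]
  [  -0.10    -0.15    -0.05     0.80]
d = (I − A) x:
  d_1 = (+0.90)·1300 + (-0.05)·1500 + (-0.35)·1000 + (-0.30)·1000 = 445.00
  d_2 = (-0.35)·1300 + (+1.00)·1500 + (-0.05)·1000 + (+0.00)·1000 = 995.00
  d_3 = (-0.10)·1300 + (-0.30)·1500 + (+0.85)·1000 + (-0.15)·1000 = 120.00
  d_4 = (-0.10)·1300 + (-0.15)·1500 + (-0.05)·1000 + (+0.80)·1000 = 395.00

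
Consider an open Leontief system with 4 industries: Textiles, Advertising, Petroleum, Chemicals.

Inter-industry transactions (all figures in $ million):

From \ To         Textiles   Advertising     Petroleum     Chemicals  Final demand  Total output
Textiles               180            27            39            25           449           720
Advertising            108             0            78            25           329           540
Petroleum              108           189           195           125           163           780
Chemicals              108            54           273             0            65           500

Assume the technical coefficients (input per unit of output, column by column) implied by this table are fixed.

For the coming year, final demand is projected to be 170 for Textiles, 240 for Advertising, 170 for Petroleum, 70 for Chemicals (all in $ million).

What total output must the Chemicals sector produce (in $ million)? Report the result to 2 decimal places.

Technical coefficients a_ij = z_ij / X_j:
  a_11 = 180/720 = 0.25, a_21 = 108/720 = 0.15, a_31 = 108/720 = 0.15, a_41 = 108/720 = 0.15
  a_12 = 27/540 = 0.05, a_22 = 0/540 = 0.00, a_32 = 189/540 = 0.35, a_42 = 54/540 = 0.10
  a_13 = 39/780 = 0.05, a_23 = 78/780 = 0.10, a_33 = 195/780 = 0.25, a_43 = 273/780 = 0.35
  a_14 = 25/500 = 0.05, a_24 = 25/500 = 0.05, a_34 = 125/500 = 0.25, a_44 = 0/500 = 0.00
I − A =
  [   0.75    -0.05    -0.05    -0.05]
  [  -0.15     1.00    -0.10    -0.05]
  [  -0.15    -0.35     0.75    -0.25]
  [  -0.15    -0.10    -0.35     1.00]
Compute the cofactors C_ij = (−1)^(i+j)·(3×3 minor ij) of I−A; the adjugate is their transpose:
adj(I−A) = Cᵀ =
  [ 0.615125   0.061750   0.073625   0.052250]
  [ 0.126375   0.479250   0.097875   0.054750]
  [ 0.245625   0.288750   0.730125   0.209250]
  [ 0.190875   0.158250   0.276375   0.519750]
det(I−A) = Σ_j (I−A)_1j·C_1j = (0.75)(0.615125) + (-0.05)(0.126375) + (-0.05)(0.245625) + (-0.05)(0.190875) = 0.4332
(I − A)⁻¹ = adj(I−A) / det(I−A) ≈
  [   1.4200     0.1425     0.1700     0.1206]
  [   0.2917     1.1063     0.2259     0.1264]
  [   0.5670     0.6666     1.6854     0.4830]
  [   0.4406     0.3653     0.6380     1.1998]
x = (I − A)⁻¹ d = adj(I−A)·d / det(I−A), with det(I−A) = 0.4332:
  x_1 = (0.615125·170 + 0.061750·240 + 0.073625·170 + 0.052250·70) / 0.4332 = 135.565 / 0.4332 ≈ 312.94
  x_2 = (0.126375·170 + 0.479250·240 + 0.097875·170 + 0.054750·70) / 0.4332 = 156.975 / 0.4332 ≈ 362.36
  x_3 = (0.245625·170 + 0.288750·240 + 0.730125·170 + 0.209250·70) / 0.4332 = 249.825 / 0.4332 ≈ 576.70
  x_4 = (0.190875·170 + 0.158250·240 + 0.276375·170 + 0.519750·70) / 0.4332 = 153.795 / 0.4332 ≈ 355.02

x_4 = 355.02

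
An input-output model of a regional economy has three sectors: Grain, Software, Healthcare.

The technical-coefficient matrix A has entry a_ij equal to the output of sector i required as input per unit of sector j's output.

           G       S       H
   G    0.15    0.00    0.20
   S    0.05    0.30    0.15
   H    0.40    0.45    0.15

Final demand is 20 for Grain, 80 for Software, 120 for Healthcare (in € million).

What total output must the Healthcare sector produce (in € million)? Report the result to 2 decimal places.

I − A =
  [   0.85     0.00    -0.20]
  [  -0.05     0.70    -0.15]
  [  -0.40    -0.45     0.85]
Cofactors of I−A, C_ij = (−1)^(i+j)·(minor ij) (rows/columns in the sector order above):
  C_11 = (0.70)(0.85) − (-0.15)(-0.45) = 0.5275
  C_12 = −[(-0.05)(0.85) − (-0.15)(-0.40)] = 0.1025
  C_13 = (-0.05)(-0.45) − (0.70)(-0.40) = 0.3025
  C_21 = −[(0.00)(0.85) − (-0.20)(-0.45)] = 0.0900
  C_22 = (0.85)(0.85) − (-0.20)(-0.40) = 0.6425
  C_23 = −[(0.85)(-0.45) − (0.00)(-0.40)] = 0.3825
  C_31 = (0.00)(-0.15) − (-0.20)(0.70) = 0.1400
  C_32 = −[(0.85)(-0.15) − (-0.20)(-0.05)] = 0.1375
  C_33 = (0.85)(0.70) − (0.00)(-0.05) = 0.5950
det(I−A) = Σ_j (I−A)_1j·C_1j = (0.85)(0.5275) + (0.00)(0.1025) + (-0.20)(0.3025) = 0.387875
adj(I−A) = Cᵀ =
  [ 0.5275   0.0900   0.1400]
  [ 0.1025   0.6425   0.1375]
  [ 0.3025   0.3825   0.5950]
(I − A)⁻¹ = adj(I−A) / det(I−A) ≈
  [   1.3600     0.2320     0.3609]
  [   0.2643     1.6565     0.3545]
  [   0.7799     0.9861     1.5340]
x = (I − A)⁻¹ d = adj(I−A)·d / det(I−A), with det(I−A) = 0.387875:
  x_G = (0.5275·20 + 0.0900·80 + 0.1400·120) / 0.387875 = 34.55 / 0.387875 ≈ 89.08
  x_S = (0.1025·20 + 0.6425·80 + 0.1375·120) / 0.387875 = 69.95 / 0.387875 ≈ 180.34
  x_H = (0.3025·20 + 0.3825·80 + 0.5950·120) / 0.387875 = 108.05 / 0.387875 ≈ 278.57

x_H = 278.57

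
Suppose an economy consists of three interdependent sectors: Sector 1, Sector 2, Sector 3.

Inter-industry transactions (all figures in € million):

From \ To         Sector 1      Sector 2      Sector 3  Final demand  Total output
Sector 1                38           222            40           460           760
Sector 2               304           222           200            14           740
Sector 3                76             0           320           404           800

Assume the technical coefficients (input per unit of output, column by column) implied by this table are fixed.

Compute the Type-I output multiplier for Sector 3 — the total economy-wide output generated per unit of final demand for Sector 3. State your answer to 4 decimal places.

m_3 = 2.8877

Technical coefficients a_ij = z_ij / X_j:
  a_11 = 38/760 = 0.05, a_21 = 304/760 = 0.40, a_31 = 76/760 = 0.10
  a_12 = 222/740 = 0.30, a_22 = 222/740 = 0.30, a_32 = 0/740 = 0.00
  a_13 = 40/800 = 0.05, a_23 = 200/800 = 0.25, a_33 = 320/800 = 0.40
I − A =
  [   0.95    -0.30    -0.05]
  [  -0.40     0.70    -0.25]
  [  -0.10     0.00     0.60]
Cofactors of I−A, C_ij = (−1)^(i+j)·(minor ij) (rows/columns in the sector order above):
  C_11 = (0.70)(0.60) − (-0.25)(0.00) = 0.4200
  C_12 = −[(-0.40)(0.60) − (-0.25)(-0.10)] = 0.2650
  C_13 = (-0.40)(0.00) − (0.70)(-0.10) = 0.0700
  C_21 = −[(-0.30)(0.60) − (-0.05)(0.00)] = 0.1800
  C_22 = (0.95)(0.60) − (-0.05)(-0.10) = 0.5650
  C_23 = −[(0.95)(0.00) − (-0.30)(-0.10)] = 0.0300
  C_31 = (-0.30)(-0.25) − (-0.05)(0.70) = 0.1100
  C_32 = −[(0.95)(-0.25) − (-0.05)(-0.40)] = 0.2575
  C_33 = (0.95)(0.70) − (-0.30)(-0.40) = 0.5450
det(I−A) = Σ_j (I−A)_1j·C_1j = (0.95)(0.4200) + (-0.30)(0.2650) + (-0.05)(0.0700) = 0.3160
adj(I−A) = Cᵀ =
  [ 0.4200   0.1800   0.1100]
  [ 0.2650   0.5650   0.2575]
  [ 0.0700   0.0300   0.5450]
(I − A)⁻¹ = adj(I−A) / det(I−A) ≈
  [   1.32911     0.56962     0.34810]
  [   0.83861     1.78797     0.81487]
  [   0.22152     0.09494     1.72468]
The output multiplier for sector j is the column-j sum of the Leontief inverse (I − A)⁻¹ = adj(I−A) / det(I−A).
Column 3 of adj(I−A): (0.1100, 0.2575, 0.5450); det(I−A) = 0.3160.
m_3 = (0.1100 + 0.2575 + 0.5450) / 0.3160 = 0.9125 / 0.3160 ≈ 2.8877.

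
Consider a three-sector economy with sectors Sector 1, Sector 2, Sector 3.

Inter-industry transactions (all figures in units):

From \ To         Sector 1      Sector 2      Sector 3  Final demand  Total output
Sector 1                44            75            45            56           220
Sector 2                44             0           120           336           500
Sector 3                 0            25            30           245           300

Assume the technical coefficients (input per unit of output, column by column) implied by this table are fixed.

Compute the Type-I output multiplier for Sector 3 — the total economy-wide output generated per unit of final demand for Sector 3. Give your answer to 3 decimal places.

Technical coefficients a_ij = z_ij / X_j:
  a_11 = 44/220 = 0.20, a_21 = 44/220 = 0.20, a_31 = 0/220 = 0.00
  a_12 = 75/500 = 0.15, a_22 = 0/500 = 0.00, a_32 = 25/500 = 0.05
  a_13 = 45/300 = 0.15, a_23 = 120/300 = 0.40, a_33 = 30/300 = 0.10
I − A =
  [   0.80    -0.15    -0.15]
  [  -0.20     1.00    -0.40]
  [   0.00    -0.05     0.90]
Cofactors of I−A, C_ij = (−1)^(i+j)·(minor ij) (rows/columns in the sector order above):
  C_11 = (1.00)(0.90) − (-0.40)(-0.05) = 0.8800
  C_12 = −[(-0.20)(0.90) − (-0.40)(0.00)] = 0.1800
  C_13 = (-0.20)(-0.05) − (1.00)(0.00) = 0.0100
  C_21 = −[(-0.15)(0.90) − (-0.15)(-0.05)] = 0.1425
  C_22 = (0.80)(0.90) − (-0.15)(0.00) = 0.7200
  C_23 = −[(0.80)(-0.05) − (-0.15)(0.00)] = 0.0400
  C_31 = (-0.15)(-0.40) − (-0.15)(1.00) = 0.2100
  C_32 = −[(0.80)(-0.40) − (-0.15)(-0.20)] = 0.3500
  C_33 = (0.80)(1.00) − (-0.15)(-0.20) = 0.7700
det(I−A) = Σ_j (I−A)_1j·C_1j = (0.80)(0.8800) + (-0.15)(0.1800) + (-0.15)(0.0100) = 0.6755
adj(I−A) = Cᵀ =
  [ 0.8800   0.1425   0.2100]
  [ 0.1800   0.7200   0.3500]
  [ 0.0100   0.0400   0.7700]
(I − A)⁻¹ = adj(I−A) / det(I−A) ≈
  [   1.3027     0.2110     0.3109]
  [   0.2665     1.0659     0.5181]
  [   0.0148     0.0592     1.1399]
The output multiplier for sector j is the column-j sum of the Leontief inverse (I − A)⁻¹ = adj(I−A) / det(I−A).
Column 3 of adj(I−A): (0.2100, 0.3500, 0.7700); det(I−A) = 0.6755.
m_3 = (0.2100 + 0.3500 + 0.7700) / 0.6755 = 1.33 / 0.6755 ≈ 1.969.

m_3 = 1.969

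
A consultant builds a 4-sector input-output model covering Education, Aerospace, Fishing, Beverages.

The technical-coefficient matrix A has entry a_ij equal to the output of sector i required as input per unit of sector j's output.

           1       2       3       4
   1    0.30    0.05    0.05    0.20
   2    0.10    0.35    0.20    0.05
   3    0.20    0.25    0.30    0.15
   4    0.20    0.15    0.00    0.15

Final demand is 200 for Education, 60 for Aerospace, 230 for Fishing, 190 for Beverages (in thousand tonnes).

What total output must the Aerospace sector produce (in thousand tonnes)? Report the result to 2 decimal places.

I − A =
  [   0.70    -0.05    -0.05    -0.20]
  [  -0.10     0.65    -0.20    -0.05]
  [  -0.20    -0.25     0.70    -0.15]
  [  -0.20    -0.15     0.00     0.85]
Compute the cofactors C_ij = (−1)^(i+j)·(3×3 minor ij) of I−A; the adjugate is their transpose:
adj(I−A) = Cᵀ =
  [ 0.33450   0.06250   0.04175   0.08975]
  [ 0.10650   0.37850   0.11575   0.06775]
  [ 0.15450   0.17050   0.34775   0.10775]
  [ 0.09750   0.08150   0.03025   0.27025]
det(I−A) = Σ_j (I−A)_1j·C_1j = (0.70)(0.33450) + (-0.05)(0.10650) + (-0.05)(0.15450) + (-0.20)(0.09750) = 0.2016
(I − A)⁻¹ = adj(I−A) / det(I−A) ≈
  [   1.6592     0.3100     0.2071     0.4452]
  [   0.5283     1.8775     0.5742     0.3361]
  [   0.7664     0.8457     1.7250     0.5345]
  [   0.4836     0.4043     0.1500     1.3405]
x = (I − A)⁻¹ d = adj(I−A)·d / det(I−A), with det(I−A) = 0.2016:
  x_1 = (0.33450·200 + 0.06250·60 + 0.04175·230 + 0.08975·190) / 0.2016 = 97.305 / 0.2016 ≈ 482.66
  x_2 = (0.10650·200 + 0.37850·60 + 0.11575·230 + 0.06775·190) / 0.2016 = 83.505 / 0.2016 ≈ 414.21
  x_3 = (0.15450·200 + 0.17050·60 + 0.34775·230 + 0.10775·190) / 0.2016 = 141.585 / 0.2016 ≈ 702.31
  x_4 = (0.09750·200 + 0.08150·60 + 0.03025·230 + 0.27025·190) / 0.2016 = 82.695 / 0.2016 ≈ 410.19

x_2 = 414.21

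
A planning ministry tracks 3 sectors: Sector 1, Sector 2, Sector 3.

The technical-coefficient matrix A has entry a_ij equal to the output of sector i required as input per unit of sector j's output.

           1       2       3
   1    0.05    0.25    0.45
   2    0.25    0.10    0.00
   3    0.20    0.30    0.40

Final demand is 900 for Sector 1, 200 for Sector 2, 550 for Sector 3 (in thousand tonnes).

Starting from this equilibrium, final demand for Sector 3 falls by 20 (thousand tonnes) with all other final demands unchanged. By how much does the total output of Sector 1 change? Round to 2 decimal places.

Δx_1 = -22.45

I − A =
  [   0.95    -0.25    -0.45]
  [  -0.25     0.90     0.00]
  [  -0.20    -0.30     0.60]
Cofactors of I−A, C_ij = (−1)^(i+j)·(minor ij) (rows/columns in the sector order above):
  C_11 = (0.90)(0.60) − (0.00)(-0.30) = 0.5400
  C_12 = −[(-0.25)(0.60) − (0.00)(-0.20)] = 0.1500
  C_13 = (-0.25)(-0.30) − (0.90)(-0.20) = 0.2550
  C_21 = −[(-0.25)(0.60) − (-0.45)(-0.30)] = 0.2850
  C_22 = (0.95)(0.60) − (-0.45)(-0.20) = 0.4800
  C_23 = −[(0.95)(-0.30) − (-0.25)(-0.20)] = 0.3350
  C_31 = (-0.25)(0.00) − (-0.45)(0.90) = 0.4050
  C_32 = −[(0.95)(0.00) − (-0.45)(-0.25)] = 0.1125
  C_33 = (0.95)(0.90) − (-0.25)(-0.25) = 0.7925
det(I−A) = Σ_j (I−A)_1j·C_1j = (0.95)(0.5400) + (-0.25)(0.1500) + (-0.45)(0.2550) = 0.36075
adj(I−A) = Cᵀ =
  [ 0.5400   0.2850   0.4050]
  [ 0.1500   0.4800   0.1125]
  [ 0.2550   0.3350   0.7925]
(I − A)⁻¹ = adj(I−A) / det(I−A) ≈
  [   1.4969     0.7900     1.1227]
  [   0.4158     1.3306     0.3119]
  [   0.7069     0.9286     2.1968]
Δx = (I − A)⁻¹ Δd with Δd having -20 in the Sector 3 component and 0 elsewhere.
So Δx_1 = L_13 · (-20), where L_13 = adj(I−A)_13 / det(I−A) = 0.4050 / 0.36075.
Δx_1 = 0.4050 × (-20) / 0.36075 = -8.10 / 0.36075 ≈ -22.45.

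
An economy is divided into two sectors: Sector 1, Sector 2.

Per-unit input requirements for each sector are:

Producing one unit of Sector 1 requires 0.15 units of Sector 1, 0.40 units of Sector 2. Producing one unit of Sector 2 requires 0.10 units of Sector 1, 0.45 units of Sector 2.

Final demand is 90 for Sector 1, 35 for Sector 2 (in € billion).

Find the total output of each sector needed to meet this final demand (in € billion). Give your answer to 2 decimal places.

I − A =
  [   0.85    -0.10]
  [  -0.40     0.55]
det(I−A) = (0.85)(0.55) − (-0.10)(-0.40) = 0.4275
adj(I−A) = [[0.55, 0.10], [0.40, 0.85]]
(I − A)⁻¹ = adj(I−A) / det(I−A) ≈
  [   1.2865     0.2339]
  [   0.9357     1.9883]
x = (I − A)⁻¹ d = adj(I−A)·d / det(I−A), with det(I−A) = 0.4275:
  x_1 = (0.55·90 + 0.10·35) / 0.4275 = 53.00 / 0.4275 ≈ 123.98
  x_2 = (0.40·90 + 0.85·35) / 0.4275 = 65.75 / 0.4275 ≈ 153.80

x_1 = 123.98, x_2 = 153.80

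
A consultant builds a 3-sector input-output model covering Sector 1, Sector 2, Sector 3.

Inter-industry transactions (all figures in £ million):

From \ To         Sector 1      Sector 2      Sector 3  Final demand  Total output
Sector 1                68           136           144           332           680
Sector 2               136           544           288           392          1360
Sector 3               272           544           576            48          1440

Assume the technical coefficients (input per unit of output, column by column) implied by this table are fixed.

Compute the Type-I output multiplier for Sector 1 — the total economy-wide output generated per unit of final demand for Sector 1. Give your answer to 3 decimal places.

m_1 = 4.000

Technical coefficients a_ij = z_ij / X_j:
  a_11 = 68/680 = 0.10, a_21 = 136/680 = 0.20, a_31 = 272/680 = 0.40
  a_12 = 136/1360 = 0.10, a_22 = 544/1360 = 0.40, a_32 = 544/1360 = 0.40
  a_13 = 144/1440 = 0.10, a_23 = 288/1440 = 0.20, a_33 = 576/1440 = 0.40
I − A =
  [   0.90    -0.10    -0.10]
  [  -0.20     0.60    -0.20]
  [  -0.40    -0.40     0.60]
Cofactors of I−A, C_ij = (−1)^(i+j)·(minor ij) (rows/columns in the sector order above):
  C_11 = (0.60)(0.60) − (-0.20)(-0.40) = 0.2800
  C_12 = −[(-0.20)(0.60) − (-0.20)(-0.40)] = 0.2000
  C_13 = (-0.20)(-0.40) − (0.60)(-0.40) = 0.3200
  C_21 = −[(-0.10)(0.60) − (-0.10)(-0.40)] = 0.1000
  C_22 = (0.90)(0.60) − (-0.10)(-0.40) = 0.5000
  C_23 = −[(0.90)(-0.40) − (-0.10)(-0.40)] = 0.4000
  C_31 = (-0.10)(-0.20) − (-0.10)(0.60) = 0.0800
  C_32 = −[(0.90)(-0.20) − (-0.10)(-0.20)] = 0.2000
  C_33 = (0.90)(0.60) − (-0.10)(-0.20) = 0.5200
det(I−A) = Σ_j (I−A)_1j·C_1j = (0.90)(0.2800) + (-0.10)(0.2000) + (-0.10)(0.3200) = 0.2000
adj(I−A) = Cᵀ =
  [ 0.2800   0.1000   0.0800]
  [ 0.2000   0.5000   0.2000]
  [ 0.3200   0.4000   0.5200]
(I − A)⁻¹ = adj(I−A) / det(I−A) ≈
  [   1.4000     0.5000     0.4000]
  [   1.0000     2.5000     1.0000]
  [   1.6000     2.0000     2.6000]
The output multiplier for sector j is the column-j sum of the Leontief inverse (I − A)⁻¹ = adj(I−A) / det(I−A).
Column 1 of adj(I−A): (0.2800, 0.2000, 0.3200); det(I−A) = 0.2000.
m_1 = (0.2800 + 0.2000 + 0.3200) / 0.2000 = 0.80 / 0.2000 = 4.000.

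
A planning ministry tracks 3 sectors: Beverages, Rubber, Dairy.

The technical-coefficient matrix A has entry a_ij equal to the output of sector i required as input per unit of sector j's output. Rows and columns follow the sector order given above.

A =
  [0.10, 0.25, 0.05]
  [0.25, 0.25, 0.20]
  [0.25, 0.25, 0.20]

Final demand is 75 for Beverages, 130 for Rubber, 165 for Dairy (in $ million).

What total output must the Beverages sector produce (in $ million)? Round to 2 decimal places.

I − A =
  [   0.90    -0.25    -0.05]
  [  -0.25     0.75    -0.20]
  [  -0.25    -0.25     0.80]
Cofactors of I−A, C_ij = (−1)^(i+j)·(minor ij) (rows/columns in the sector order above):
  C_11 = (0.75)(0.80) − (-0.20)(-0.25) = 0.5500
  C_12 = −[(-0.25)(0.80) − (-0.20)(-0.25)] = 0.2500
  C_13 = (-0.25)(-0.25) − (0.75)(-0.25) = 0.2500
  C_21 = −[(-0.25)(0.80) − (-0.05)(-0.25)] = 0.2125
  C_22 = (0.90)(0.80) − (-0.05)(-0.25) = 0.7075
  C_23 = −[(0.90)(-0.25) − (-0.25)(-0.25)] = 0.2875
  C_31 = (-0.25)(-0.20) − (-0.05)(0.75) = 0.0875
  C_32 = −[(0.90)(-0.20) − (-0.05)(-0.25)] = 0.1925
  C_33 = (0.90)(0.75) − (-0.25)(-0.25) = 0.6125
det(I−A) = Σ_j (I−A)_1j·C_1j = (0.90)(0.5500) + (-0.25)(0.2500) + (-0.05)(0.2500) = 0.4200
adj(I−A) = Cᵀ =
  [ 0.5500   0.2125   0.0875]
  [ 0.2500   0.7075   0.1925]
  [ 0.2500   0.2875   0.6125]
(I − A)⁻¹ = adj(I−A) / det(I−A) ≈
  [   1.3095     0.5060     0.2083]
  [   0.5952     1.6845     0.4583]
  [   0.5952     0.6845     1.4583]
x = (I − A)⁻¹ d = adj(I−A)·d / det(I−A), with det(I−A) = 0.4200:
  x_1 = (0.5500·75 + 0.2125·130 + 0.0875·165) / 0.4200 = 83.3125 / 0.4200 ≈ 198.36
  x_2 = (0.2500·75 + 0.7075·130 + 0.1925·165) / 0.4200 = 142.4875 / 0.4200 ≈ 339.26
  x_3 = (0.2500·75 + 0.2875·130 + 0.6125·165) / 0.4200 = 157.1875 / 0.4200 ≈ 374.26

x_1 = 198.36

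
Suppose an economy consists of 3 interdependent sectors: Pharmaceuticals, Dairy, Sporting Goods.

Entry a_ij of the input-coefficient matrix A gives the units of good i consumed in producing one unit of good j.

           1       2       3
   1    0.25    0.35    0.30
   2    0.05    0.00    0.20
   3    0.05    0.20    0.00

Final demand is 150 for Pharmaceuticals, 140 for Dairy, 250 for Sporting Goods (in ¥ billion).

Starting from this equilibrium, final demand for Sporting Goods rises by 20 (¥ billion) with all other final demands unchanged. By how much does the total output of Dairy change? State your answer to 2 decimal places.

Δx_2 = 4.85

I − A =
  [   0.75    -0.35    -0.30]
  [  -0.05     1.00    -0.20]
  [  -0.05    -0.20     1.00]
Cofactors of I−A, C_ij = (−1)^(i+j)·(minor ij) (rows/columns in the sector order above):
  C_11 = (1.00)(1.00) − (-0.20)(-0.20) = 0.9600
  C_12 = −[(-0.05)(1.00) − (-0.20)(-0.05)] = 0.0600
  C_13 = (-0.05)(-0.20) − (1.00)(-0.05) = 0.0600
  C_21 = −[(-0.35)(1.00) − (-0.30)(-0.20)] = 0.4100
  C_22 = (0.75)(1.00) − (-0.30)(-0.05) = 0.7350
  C_23 = −[(0.75)(-0.20) − (-0.35)(-0.05)] = 0.1675
  C_31 = (-0.35)(-0.20) − (-0.30)(1.00) = 0.3700
  C_32 = −[(0.75)(-0.20) − (-0.30)(-0.05)] = 0.1650
  C_33 = (0.75)(1.00) − (-0.35)(-0.05) = 0.7325
det(I−A) = Σ_j (I−A)_1j·C_1j = (0.75)(0.9600) + (-0.35)(0.0600) + (-0.30)(0.0600) = 0.6810
adj(I−A) = Cᵀ =
  [ 0.9600   0.4100   0.3700]
  [ 0.0600   0.7350   0.1650]
  [ 0.0600   0.1675   0.7325]
(I − A)⁻¹ = adj(I−A) / det(I−A) ≈
  [   1.4097     0.6021     0.5433]
  [   0.0881     1.0793     0.2423]
  [   0.0881     0.2460     1.0756]
Δx = (I − A)⁻¹ Δd with Δd having +20 in the Sporting Goods component and 0 elsewhere.
So Δx_2 = L_23 · (+20), where L_23 = adj(I−A)_23 / det(I−A) = 0.1650 / 0.6810.
Δx_2 = 0.1650 × (+20) / 0.6810 = 3.30 / 0.6810 ≈ 4.85.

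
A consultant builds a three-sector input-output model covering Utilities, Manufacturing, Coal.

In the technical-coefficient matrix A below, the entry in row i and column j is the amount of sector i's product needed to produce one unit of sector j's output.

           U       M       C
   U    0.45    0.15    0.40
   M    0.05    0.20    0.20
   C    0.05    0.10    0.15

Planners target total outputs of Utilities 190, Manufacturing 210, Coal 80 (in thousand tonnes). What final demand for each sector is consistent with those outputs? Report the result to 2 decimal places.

I − A =
  [   0.55    -0.15    -0.40]
  [  -0.05     0.80    -0.20]
  [  -0.05    -0.10     0.85]
d = (I − A) x:
  d_U = (+0.55)·190 + (-0.15)·210 + (-0.40)·80 = 41.00
  d_M = (-0.05)·190 + (+0.80)·210 + (-0.20)·80 = 142.50
  d_C = (-0.05)·190 + (-0.10)·210 + (+0.85)·80 = 37.50

d_U = 41.00, d_M = 142.50, d_C = 37.50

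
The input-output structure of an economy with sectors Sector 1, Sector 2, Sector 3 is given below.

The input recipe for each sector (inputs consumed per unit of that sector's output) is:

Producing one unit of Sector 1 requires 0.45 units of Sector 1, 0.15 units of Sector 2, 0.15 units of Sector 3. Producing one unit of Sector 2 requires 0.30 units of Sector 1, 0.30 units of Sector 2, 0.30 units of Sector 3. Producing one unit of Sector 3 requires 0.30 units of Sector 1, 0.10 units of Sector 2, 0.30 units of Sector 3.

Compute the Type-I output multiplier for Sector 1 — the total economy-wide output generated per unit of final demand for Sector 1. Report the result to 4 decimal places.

m_1 = 4.2442

I − A =
  [   0.55    -0.30    -0.30]
  [  -0.15     0.70    -0.10]
  [  -0.15    -0.30     0.70]
Cofactors of I−A, C_ij = (−1)^(i+j)·(minor ij) (rows/columns in the sector order above):
  C_11 = (0.70)(0.70) − (-0.10)(-0.30) = 0.4600
  C_12 = −[(-0.15)(0.70) − (-0.10)(-0.15)] = 0.1200
  C_13 = (-0.15)(-0.30) − (0.70)(-0.15) = 0.1500
  C_21 = −[(-0.30)(0.70) − (-0.30)(-0.30)] = 0.3000
  C_22 = (0.55)(0.70) − (-0.30)(-0.15) = 0.3400
  C_23 = −[(0.55)(-0.30) − (-0.30)(-0.15)] = 0.2100
  C_31 = (-0.30)(-0.10) − (-0.30)(0.70) = 0.2400
  C_32 = −[(0.55)(-0.10) − (-0.30)(-0.15)] = 0.1000
  C_33 = (0.55)(0.70) − (-0.30)(-0.15) = 0.3400
det(I−A) = Σ_j (I−A)_1j·C_1j = (0.55)(0.4600) + (-0.30)(0.1200) + (-0.30)(0.1500) = 0.1720
adj(I−A) = Cᵀ =
  [ 0.4600   0.3000   0.2400]
  [ 0.1200   0.3400   0.1000]
  [ 0.1500   0.2100   0.3400]
(I − A)⁻¹ = adj(I−A) / det(I−A) ≈
  [   2.67442     1.74419     1.39535]
  [   0.69767     1.97674     0.58140]
  [   0.87209     1.22093     1.97674]
The output multiplier for sector j is the column-j sum of the Leontief inverse (I − A)⁻¹ = adj(I−A) / det(I−A).
Column 1 of adj(I−A): (0.4600, 0.1200, 0.1500); det(I−A) = 0.1720.
m_1 = (0.4600 + 0.1200 + 0.1500) / 0.1720 = 0.73 / 0.1720 ≈ 4.2442.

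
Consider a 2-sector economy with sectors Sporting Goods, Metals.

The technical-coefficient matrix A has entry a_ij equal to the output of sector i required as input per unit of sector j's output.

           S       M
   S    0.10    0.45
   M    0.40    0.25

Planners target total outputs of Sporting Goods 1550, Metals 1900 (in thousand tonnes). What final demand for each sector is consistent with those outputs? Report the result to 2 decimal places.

d_S = 540.00, d_M = 805.00

I − A =
  [   0.90    -0.45]
  [  -0.40     0.75]
d = (I − A) x:
  d_S = (+0.90)·1550 + (-0.45)·1900 = 540.00
  d_M = (-0.40)·1550 + (+0.75)·1900 = 805.00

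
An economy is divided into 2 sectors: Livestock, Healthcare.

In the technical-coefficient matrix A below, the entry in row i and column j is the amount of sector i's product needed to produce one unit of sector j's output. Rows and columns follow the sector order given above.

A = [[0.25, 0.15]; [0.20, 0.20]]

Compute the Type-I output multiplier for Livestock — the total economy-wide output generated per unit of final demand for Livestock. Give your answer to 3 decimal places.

I − A =
  [   0.75    -0.15]
  [  -0.20     0.80]
det(I−A) = (0.75)(0.80) − (-0.15)(-0.20) = 0.5700
adj(I−A) = [[0.80, 0.15], [0.20, 0.75]]
(I − A)⁻¹ = adj(I−A) / det(I−A) ≈
  [   1.4035     0.2632]
  [   0.3509     1.3158]
The output multiplier for sector j is the column-j sum of the Leontief inverse (I − A)⁻¹ = adj(I−A) / det(I−A).
Column L of adj(I−A): (0.80, 0.20); det(I−A) = 0.5700.
m_L = (0.80 + 0.20) / 0.5700 = 1.00 / 0.5700 ≈ 1.754.

m_L = 1.754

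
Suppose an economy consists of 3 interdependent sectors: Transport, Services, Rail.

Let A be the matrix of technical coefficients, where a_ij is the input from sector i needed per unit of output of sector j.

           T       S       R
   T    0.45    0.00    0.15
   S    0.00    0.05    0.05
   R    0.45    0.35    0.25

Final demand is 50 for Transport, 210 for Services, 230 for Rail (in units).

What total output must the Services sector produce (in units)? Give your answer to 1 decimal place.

I − A =
  [   0.55     0.00    -0.15]
  [   0.00     0.95    -0.05]
  [  -0.45    -0.35     0.75]
Cofactors of I−A, C_ij = (−1)^(i+j)·(minor ij) (rows/columns in the sector order above):
  C_11 = (0.95)(0.75) − (-0.05)(-0.35) = 0.6950
  C_12 = −[(0.00)(0.75) − (-0.05)(-0.45)] = 0.0225
  C_13 = (0.00)(-0.35) − (0.95)(-0.45) = 0.4275
  C_21 = −[(0.00)(0.75) − (-0.15)(-0.35)] = 0.0525
  C_22 = (0.55)(0.75) − (-0.15)(-0.45) = 0.3450
  C_23 = −[(0.55)(-0.35) − (0.00)(-0.45)] = 0.1925
  C_31 = (0.00)(-0.05) − (-0.15)(0.95) = 0.1425
  C_32 = −[(0.55)(-0.05) − (-0.15)(0.00)] = 0.0275
  C_33 = (0.55)(0.95) − (0.00)(0.00) = 0.5225
det(I−A) = Σ_j (I−A)_1j·C_1j = (0.55)(0.6950) + (0.00)(0.0225) + (-0.15)(0.4275) = 0.318125
adj(I−A) = Cᵀ =
  [ 0.6950   0.0525   0.1425]
  [ 0.0225   0.3450   0.0275]
  [ 0.4275   0.1925   0.5225]
(I − A)⁻¹ = adj(I−A) / det(I−A) ≈
  [   2.1847     0.1650     0.4479]
  [   0.0707     1.0845     0.0864]
  [   1.3438     0.6051     1.6424]
x = (I − A)⁻¹ d = adj(I−A)·d / det(I−A), with det(I−A) = 0.318125:
  x_T = (0.6950·50 + 0.0525·210 + 0.1425·230) / 0.318125 = 78.55 / 0.318125 ≈ 246.9
  x_S = (0.0225·50 + 0.3450·210 + 0.0275·230) / 0.318125 = 79.90 / 0.318125 ≈ 251.2
  x_R = (0.4275·50 + 0.1925·210 + 0.5225·230) / 0.318125 = 181.975 / 0.318125 ≈ 572.0

x_S = 251.2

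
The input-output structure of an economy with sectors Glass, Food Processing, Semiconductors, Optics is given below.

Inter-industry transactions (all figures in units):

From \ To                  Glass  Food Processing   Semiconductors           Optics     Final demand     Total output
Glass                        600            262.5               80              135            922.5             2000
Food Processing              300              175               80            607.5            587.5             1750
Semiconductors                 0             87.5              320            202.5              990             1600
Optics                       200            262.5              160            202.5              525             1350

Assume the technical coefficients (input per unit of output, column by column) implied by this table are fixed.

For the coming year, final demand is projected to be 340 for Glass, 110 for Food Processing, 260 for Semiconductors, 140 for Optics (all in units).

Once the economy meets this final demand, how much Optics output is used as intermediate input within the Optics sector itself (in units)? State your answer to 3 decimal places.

Technical coefficients a_ij = z_ij / X_j:
  a_GG = 600/2000 = 0.30, a_FG = 300/2000 = 0.15, a_SG = 0/2000 = 0.00, a_OG = 200/2000 = 0.10
  a_GF = 262.5/1750 = 0.15, a_FF = 175/1750 = 0.10, a_SF = 87.5/1750 = 0.05, a_OF = 262.5/1750 = 0.15
  a_GS = 80/1600 = 0.05, a_FS = 80/1600 = 0.05, a_SS = 320/1600 = 0.20, a_OS = 160/1600 = 0.10
  a_GO = 135/1350 = 0.10, a_FO = 607.5/1350 = 0.45, a_SO = 202.5/1350 = 0.15, a_OO = 202.5/1350 = 0.15
I − A =
  [   0.70    -0.15    -0.05    -0.10]
  [  -0.15     0.90    -0.05    -0.45]
  [   0.00    -0.05     0.80    -0.15]
  [  -0.10    -0.15    -0.10     0.85]
Compute the cofactors C_ij = (−1)^(i+j)·(3×3 minor ij) of I−A; the adjugate is their transpose:
adj(I−A) = Cᵀ =
  [ 0.539000   0.115500   0.057750   0.134750]
  [ 0.136500   0.456750   0.070875   0.270375]
  [ 0.025500   0.047250   0.451125   0.107625]
  [ 0.090500   0.099750   0.072375   0.483875]
det(I−A) = Σ_j (I−A)_1j·C_1j = (0.70)(0.539000) + (-0.15)(0.136500) + (-0.05)(0.025500) + (-0.10)(0.090500) = 0.3465
(I − A)⁻¹ = adj(I−A) / det(I−A) ≈
  [   1.5556     0.3333     0.1667     0.3889]
  [   0.3939     1.3182     0.2045     0.7803]
  [   0.0736     0.1364     1.3019     0.3106]
  [   0.2612     0.2879     0.2089     1.3965]
First solve x = (I − A)⁻¹ d = adj(I−A)·d / det(I−A); in particular x_O = (0.090500·340 + 0.099750·110 + 0.072375·260 + 0.483875·140) / 0.3465 = 128.3025 / 0.3465 ≈ 370.28139.
Intermediate flow from O to O: z_OO = a_OO · x_O = 0.15 × 128.3025 / 0.3465 = 19.245375 / 0.3465 ≈ 55.542.

z_OO = 55.542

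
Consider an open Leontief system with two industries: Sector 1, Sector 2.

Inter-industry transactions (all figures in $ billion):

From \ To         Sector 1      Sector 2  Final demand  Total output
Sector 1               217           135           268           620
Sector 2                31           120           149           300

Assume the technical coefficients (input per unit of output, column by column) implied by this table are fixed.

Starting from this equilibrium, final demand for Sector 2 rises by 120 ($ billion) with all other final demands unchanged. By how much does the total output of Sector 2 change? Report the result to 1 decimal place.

Technical coefficients a_ij = z_ij / X_j:
  a_11 = 217/620 = 0.35, a_21 = 31/620 = 0.05
  a_12 = 135/300 = 0.45, a_22 = 120/300 = 0.40
I − A =
  [   0.65    -0.45]
  [  -0.05     0.60]
det(I−A) = (0.65)(0.60) − (-0.45)(-0.05) = 0.3675
adj(I−A) = [[0.60, 0.45], [0.05, 0.65]]
(I − A)⁻¹ = adj(I−A) / det(I−A) ≈
  [   1.6327     1.2245]
  [   0.1361     1.7687]
Δx = (I − A)⁻¹ Δd with Δd having +120 in the Sector 2 component and 0 elsewhere.
So Δx_2 = L_22 · (+120), where L_22 = adj(I−A)_22 / det(I−A) = 0.65 / 0.3675.
Δx_2 = 0.65 × (+120) / 0.3675 = 78.00 / 0.3675 ≈ 212.2.

Δx_2 = 212.2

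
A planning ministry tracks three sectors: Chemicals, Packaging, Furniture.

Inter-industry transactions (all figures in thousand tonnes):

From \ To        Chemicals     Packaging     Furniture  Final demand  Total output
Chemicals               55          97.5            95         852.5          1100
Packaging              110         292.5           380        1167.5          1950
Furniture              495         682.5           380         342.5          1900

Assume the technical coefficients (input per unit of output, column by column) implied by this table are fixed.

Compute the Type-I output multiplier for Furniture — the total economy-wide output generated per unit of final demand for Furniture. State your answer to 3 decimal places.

m_3 = 1.909

Technical coefficients a_ij = z_ij / X_j:
  a_11 = 55/1100 = 0.05, a_21 = 110/1100 = 0.10, a_31 = 495/1100 = 0.45
  a_12 = 97.5/1950 = 0.05, a_22 = 292.5/1950 = 0.15, a_32 = 682.5/1950 = 0.35
  a_13 = 95/1900 = 0.05, a_23 = 380/1900 = 0.20, a_33 = 380/1900 = 0.20
I − A =
  [   0.95    -0.05    -0.05]
  [  -0.10     0.85    -0.20]
  [  -0.45    -0.35     0.80]
Cofactors of I−A, C_ij = (−1)^(i+j)·(minor ij) (rows/columns in the sector order above):
  C_11 = (0.85)(0.80) − (-0.20)(-0.35) = 0.6100
  C_12 = −[(-0.10)(0.80) − (-0.20)(-0.45)] = 0.1700
  C_13 = (-0.10)(-0.35) − (0.85)(-0.45) = 0.4175
  C_21 = −[(-0.05)(0.80) − (-0.05)(-0.35)] = 0.0575
  C_22 = (0.95)(0.80) − (-0.05)(-0.45) = 0.7375
  C_23 = −[(0.95)(-0.35) − (-0.05)(-0.45)] = 0.3550
  C_31 = (-0.05)(-0.20) − (-0.05)(0.85) = 0.0525
  C_32 = −[(0.95)(-0.20) − (-0.05)(-0.10)] = 0.1950
  C_33 = (0.95)(0.85) − (-0.05)(-0.10) = 0.8025
det(I−A) = Σ_j (I−A)_1j·C_1j = (0.95)(0.6100) + (-0.05)(0.1700) + (-0.05)(0.4175) = 0.550125
adj(I−A) = Cᵀ =
  [ 0.6100   0.0575   0.0525]
  [ 0.1700   0.7375   0.1950]
  [ 0.4175   0.3550   0.8025]
(I − A)⁻¹ = adj(I−A) / det(I−A) ≈
  [   1.1088     0.1045     0.0954]
  [   0.3090     1.3406     0.3545]
  [   0.7589     0.6453     1.4588]
The output multiplier for sector j is the column-j sum of the Leontief inverse (I − A)⁻¹ = adj(I−A) / det(I−A).
Column 3 of adj(I−A): (0.0525, 0.1950, 0.8025); det(I−A) = 0.550125.
m_3 = (0.0525 + 0.1950 + 0.8025) / 0.550125 = 1.05 / 0.550125 ≈ 1.909.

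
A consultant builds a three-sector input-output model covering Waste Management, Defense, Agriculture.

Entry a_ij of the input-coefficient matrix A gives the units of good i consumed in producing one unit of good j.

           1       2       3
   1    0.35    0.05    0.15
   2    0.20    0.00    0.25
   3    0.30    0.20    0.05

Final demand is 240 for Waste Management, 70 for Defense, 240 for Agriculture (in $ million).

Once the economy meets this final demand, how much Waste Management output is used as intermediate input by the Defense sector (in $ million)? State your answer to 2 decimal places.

I − A =
  [   0.65    -0.05    -0.15]
  [  -0.20     1.00    -0.25]
  [  -0.30    -0.20     0.95]
Cofactors of I−A, C_ij = (−1)^(i+j)·(minor ij) (rows/columns in the sector order above):
  C_11 = (1.00)(0.95) − (-0.25)(-0.20) = 0.9000
  C_12 = −[(-0.20)(0.95) − (-0.25)(-0.30)] = 0.2650
  C_13 = (-0.20)(-0.20) − (1.00)(-0.30) = 0.3400
  C_21 = −[(-0.05)(0.95) − (-0.15)(-0.20)] = 0.0775
  C_22 = (0.65)(0.95) − (-0.15)(-0.30) = 0.5725
  C_23 = −[(0.65)(-0.20) − (-0.05)(-0.30)] = 0.1450
  C_31 = (-0.05)(-0.25) − (-0.15)(1.00) = 0.1625
  C_32 = −[(0.65)(-0.25) − (-0.15)(-0.20)] = 0.1925
  C_33 = (0.65)(1.00) − (-0.05)(-0.20) = 0.6400
det(I−A) = Σ_j (I−A)_1j·C_1j = (0.65)(0.9000) + (-0.05)(0.2650) + (-0.15)(0.3400) = 0.52075
adj(I−A) = Cᵀ =
  [ 0.9000   0.0775   0.1625]
  [ 0.2650   0.5725   0.1925]
  [ 0.3400   0.1450   0.6400]
(I − A)⁻¹ = adj(I−A) / det(I−A) ≈
  [   1.7283     0.1488     0.3120]
  [   0.5089     1.0994     0.3697]
  [   0.6529     0.2784     1.2290]
First solve x = (I − A)⁻¹ d = adj(I−A)·d / det(I−A); in particular x_2 = (0.2650·240 + 0.5725·70 + 0.1925·240) / 0.52075 = 149.875 / 0.52075 ≈ 287.8060.
Intermediate flow from 1 to 2: z_12 = a_12 · x_2 = 0.05 × 149.875 / 0.52075 = 7.49375 / 0.52075 ≈ 14.39.

z_12 = 14.39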